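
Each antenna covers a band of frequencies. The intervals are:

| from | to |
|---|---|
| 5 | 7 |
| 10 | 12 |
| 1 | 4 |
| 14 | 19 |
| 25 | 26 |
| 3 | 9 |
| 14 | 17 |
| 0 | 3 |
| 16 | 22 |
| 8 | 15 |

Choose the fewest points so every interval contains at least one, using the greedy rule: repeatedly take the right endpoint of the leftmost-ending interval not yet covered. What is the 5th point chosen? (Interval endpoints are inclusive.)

26

Process intervals by earliest right end; each time one isn't hit yet, stab at its right endpoint.
Sorted: [0,3] [1,4] [5,7] [3,9] [10,12] [8,15] [14,17] [14,19] [16,22] [25,26]
{[0,3],[1,4]} hit by 3; {[5,7],[3,9]} hit by 7; {[10,12],[8,15]} hit by 12; {[14,17],[14,19],[16,22]} hit by 17; {[25,26]} hit by 26.
Points: 3, 7, 12, 17, 26 (5 total).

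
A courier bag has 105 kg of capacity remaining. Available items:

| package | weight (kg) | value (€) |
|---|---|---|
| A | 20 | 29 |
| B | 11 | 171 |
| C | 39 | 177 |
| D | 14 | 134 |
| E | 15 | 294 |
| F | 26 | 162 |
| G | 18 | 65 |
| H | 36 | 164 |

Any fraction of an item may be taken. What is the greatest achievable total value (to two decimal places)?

Order: E (294/15=19.60) > B (171/11=15.55) > D (134/14=9.57) > F (162/26=6.23) > H (164/36=4.56) > C (177/39=4.54) > G (65/18=3.61) > A (29/20=1.45)
Fill: take E (15 @ 294) → take B (11 @ 171) → take D (14 @ 134) → take F (26 @ 162) → take H (36 @ 164) → take 3/39 of C → 13.62; 105/105 used.
Total value = 938.62

938.62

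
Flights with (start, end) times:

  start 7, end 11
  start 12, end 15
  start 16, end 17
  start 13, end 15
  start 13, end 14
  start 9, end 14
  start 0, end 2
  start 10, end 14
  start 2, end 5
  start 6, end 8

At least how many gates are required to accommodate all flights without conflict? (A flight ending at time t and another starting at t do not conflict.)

5

Count concurrent intervals with a sweep; the peak is the room count.
Events (time:±→running): 0:+→1 2:-→0 2:+→1 5:-→0 6:+→1 7:+→2 8:-→1 9:+→2 10:+→3 11:-→2 12:+→3 13:+→4 13:+→5 … peak 5.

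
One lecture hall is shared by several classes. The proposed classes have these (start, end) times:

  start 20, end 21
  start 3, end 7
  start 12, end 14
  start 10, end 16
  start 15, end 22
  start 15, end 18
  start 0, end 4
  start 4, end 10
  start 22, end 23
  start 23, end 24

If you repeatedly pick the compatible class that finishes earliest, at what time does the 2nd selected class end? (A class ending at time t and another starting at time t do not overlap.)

10

Greedy by earliest finish: after sorting by end time, pick each interval compatible with the last pick.
Sorted by end: (0,4)  (3,7)  (4,10)  (12,14)  (10,16)  (15,18)  (20,21)  (15,22)  (22,23)  (23,24)
take (0,4); take (4,10); take (12,14); take (15,18); take (20,21); take (22,23); take (23,24).
Selected: (0,4) (4,10) (12,14) (15,18) (20,21) (22,23) (23,24)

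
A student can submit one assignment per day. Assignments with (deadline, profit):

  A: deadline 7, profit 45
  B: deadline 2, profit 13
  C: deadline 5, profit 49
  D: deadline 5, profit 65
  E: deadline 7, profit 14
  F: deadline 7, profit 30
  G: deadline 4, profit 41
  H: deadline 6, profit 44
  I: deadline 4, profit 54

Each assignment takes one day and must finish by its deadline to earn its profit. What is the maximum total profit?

328

By profit: D(d5,65), I(d4,54), C(d5,49), A(d7,45), H(d6,44), G(d4,41), F(d7,30), E(d7,14), B(d2,13)
D→slot 5; I→slot 4; C→slot 3; A→slot 7; H→slot 6; G→slot 2; F→slot 1; E skipped; B skipped.
Profit = 30 + 41 + 49 + 54 + 65 + 44 + 45 = 328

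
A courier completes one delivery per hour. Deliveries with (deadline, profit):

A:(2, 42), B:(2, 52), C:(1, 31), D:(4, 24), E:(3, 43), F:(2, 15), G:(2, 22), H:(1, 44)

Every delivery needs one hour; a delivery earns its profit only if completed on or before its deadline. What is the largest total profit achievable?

Sort by profit descending; place each in the latest free slot ≤ its deadline.
By profit: B(d2,52), H(d1,44), E(d3,43), A(d2,42), C(d1,31), D(d4,24), G(d2,22), F(d2,15)
B→slot 2; H→slot 1; E→slot 3; A skipped; C skipped; D→slot 4; G skipped; F skipped.
Profit = 44 + 52 + 43 + 24 = 163

163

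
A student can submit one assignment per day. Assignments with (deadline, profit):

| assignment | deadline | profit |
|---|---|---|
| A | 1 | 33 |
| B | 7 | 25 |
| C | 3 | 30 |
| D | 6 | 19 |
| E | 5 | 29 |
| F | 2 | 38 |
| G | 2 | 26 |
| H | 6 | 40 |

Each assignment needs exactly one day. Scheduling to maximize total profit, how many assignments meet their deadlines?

By profit: H(d6,40), F(d2,38), A(d1,33), C(d3,30), E(d5,29), G(d2,26), B(d7,25), D(d6,19)
H→slot 6; F→slot 2; A→slot 1; C→slot 3; E→slot 5; G skipped; B→slot 7; D→slot 4.
7 of 8 scheduled.

7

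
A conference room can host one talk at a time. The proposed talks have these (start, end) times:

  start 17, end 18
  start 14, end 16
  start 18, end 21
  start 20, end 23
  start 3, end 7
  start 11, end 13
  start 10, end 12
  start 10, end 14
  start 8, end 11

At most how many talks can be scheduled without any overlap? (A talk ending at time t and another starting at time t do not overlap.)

6

Sort by end time and greedily take each interval whose start is ≥ the last chosen end.
Sorted by end: (3,7)  (8,11)  (10,12)  (11,13)  (10,14)  (14,16)  (17,18)  (18,21)  (20,23)
take (3,7); take (8,11); take (11,13); take (14,16); take (17,18); take (18,21).
Selected 6 talks.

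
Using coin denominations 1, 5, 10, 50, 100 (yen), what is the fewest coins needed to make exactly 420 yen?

6

420 = 4×100 + 2×10
Total coins = 4 + 2 = 6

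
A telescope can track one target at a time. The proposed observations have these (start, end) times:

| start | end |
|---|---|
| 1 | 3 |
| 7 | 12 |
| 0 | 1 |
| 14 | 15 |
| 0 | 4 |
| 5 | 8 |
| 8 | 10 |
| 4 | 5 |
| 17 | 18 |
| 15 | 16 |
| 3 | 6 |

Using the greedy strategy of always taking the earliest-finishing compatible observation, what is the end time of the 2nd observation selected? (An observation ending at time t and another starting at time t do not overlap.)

Greedy by earliest finish: after sorting by end time, pick each interval compatible with the last pick.
By end time: (0,1), (1,3), (0,4), (4,5), (3,6), (5,8), (8,10), (7,12), (14,15), (15,16), (17,18).
Pick (0,1); next start ≥ 1 → (1,3); next start ≥ 3 → (4,5); next start ≥ 5 → (5,8); next start ≥ 8 → (8,10); next start ≥ 10 → (14,15); next start ≥ 15 → (15,16); next start ≥ 16 → (17,18).
Selected: (0,1) (1,3) (4,5) (5,8) (8,10) (14,15) (15,16) (17,18)

3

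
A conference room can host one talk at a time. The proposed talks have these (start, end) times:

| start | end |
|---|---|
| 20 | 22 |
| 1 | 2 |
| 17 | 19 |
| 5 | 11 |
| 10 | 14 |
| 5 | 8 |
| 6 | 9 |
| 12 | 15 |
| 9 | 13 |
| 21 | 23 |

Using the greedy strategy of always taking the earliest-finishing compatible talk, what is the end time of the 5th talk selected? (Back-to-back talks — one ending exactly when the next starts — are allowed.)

22

Order by finish time; keep every interval that doesn't clash with the previous kept one.
By end time: (1,2), (5,8), (6,9), (5,11), (9,13), (10,14), (12,15), (17,19), (20,22), (21,23).
Pick (1,2); next start ≥ 2 → (5,8); next start ≥ 8 → (9,13); next start ≥ 13 → (17,19); next start ≥ 19 → (20,22).
Selected: (1,2) (5,8) (9,13) (17,19) (20,22)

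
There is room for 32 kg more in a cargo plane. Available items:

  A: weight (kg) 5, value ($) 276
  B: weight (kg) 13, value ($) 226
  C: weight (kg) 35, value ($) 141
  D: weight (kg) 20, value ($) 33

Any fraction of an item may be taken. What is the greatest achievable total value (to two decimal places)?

558.40

Sort by value per unit weight and fill in that order.
Ratios (sorted): A 55.20, B 17.38, C 4.03, D 1.65
take A (5 @ 276); take B (13 @ 226); take 14/35 of C → 56.40. Capacity used 32/32.
Total value = 558.40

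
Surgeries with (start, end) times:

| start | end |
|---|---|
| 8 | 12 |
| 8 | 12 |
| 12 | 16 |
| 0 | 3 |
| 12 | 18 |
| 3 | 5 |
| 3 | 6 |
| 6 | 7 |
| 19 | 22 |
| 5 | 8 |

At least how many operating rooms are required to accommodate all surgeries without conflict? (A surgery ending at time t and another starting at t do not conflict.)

2

Count concurrent intervals with a sweep; the peak is the room count.
Events (time:±→running): 0:+→1 3:-→0 3:+→1 3:+→2 … peak 2.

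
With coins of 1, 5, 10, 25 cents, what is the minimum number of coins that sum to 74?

8

74 − 2×25→24 − 2×10→4 − 4×1→0
Total coins = 2 + 2 + 4 = 8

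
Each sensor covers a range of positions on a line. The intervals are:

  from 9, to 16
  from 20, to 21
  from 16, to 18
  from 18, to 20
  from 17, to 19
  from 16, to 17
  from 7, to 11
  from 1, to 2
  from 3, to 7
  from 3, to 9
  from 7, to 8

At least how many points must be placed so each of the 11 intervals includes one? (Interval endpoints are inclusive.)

5

Sorted: [1,2] [3,7] [7,8] [3,9] [7,11] [9,16] [16,17] [16,18] [17,19] [18,20] [20,21]
{[1,2]} hit by 2; {[3,7],[7,8],[3,9],[7,11]} hit by 7; {[9,16],[16,17],[16,18]} hit by 16; {[17,19],[18,20]} hit by 19; {[20,21]} hit by 21.
Points: 2, 7, 16, 19, 21 (5 total).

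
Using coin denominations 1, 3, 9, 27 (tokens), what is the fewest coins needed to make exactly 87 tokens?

5

Greedy: take as many of the largest coin as possible, then repeat with the remainder.
87 = 3×27 + 2×3
Total coins = 3 + 2 = 5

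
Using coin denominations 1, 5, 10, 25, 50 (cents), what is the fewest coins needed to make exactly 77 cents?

4

77 − 1×50→27 − 1×25→2 − 2×1→0
Total coins = 1 + 1 + 2 = 4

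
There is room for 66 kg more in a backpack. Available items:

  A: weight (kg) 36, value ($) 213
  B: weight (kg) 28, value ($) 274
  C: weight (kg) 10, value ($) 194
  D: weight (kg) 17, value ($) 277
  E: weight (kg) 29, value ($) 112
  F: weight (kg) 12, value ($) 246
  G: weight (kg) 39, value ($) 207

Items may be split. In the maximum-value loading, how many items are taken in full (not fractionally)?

Greedy by value/weight ratio, highest first.
Ratios (sorted): F 20.50, C 19.40, D 16.29, B 9.79, A 5.92, G 5.31, E 3.86
take F (12 @ 246); take C (10 @ 194); take D (17 @ 277); take 27/28 of B → 264.21. Capacity used 66/66.
3 item(s) taken whole; one partial (take 27/28 of B).

3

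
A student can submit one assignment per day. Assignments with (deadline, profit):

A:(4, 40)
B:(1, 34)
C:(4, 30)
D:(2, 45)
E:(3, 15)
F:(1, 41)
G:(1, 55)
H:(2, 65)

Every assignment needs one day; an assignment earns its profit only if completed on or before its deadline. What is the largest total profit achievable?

190

Sort by profit descending; place each in the latest free slot ≤ its deadline.
Profit order: H=65 G=55 D=45 F=41 A=40 B=34 C=30 E=15
Assign: H→slot 2, G→slot 1, D skipped, F skipped, A→slot 4, B skipped, C→slot 3, E skipped.
Slots: [1:G] [2:H] [3:C] [4:A]
Profit = 55 + 65 + 30 + 40 = 190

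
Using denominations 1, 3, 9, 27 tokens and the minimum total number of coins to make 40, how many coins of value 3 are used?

Use the largest denomination that fits, subtract, and repeat.
40 = 1×27 + 1×9 + 1×3 + 1×1
Count of 3: 1

1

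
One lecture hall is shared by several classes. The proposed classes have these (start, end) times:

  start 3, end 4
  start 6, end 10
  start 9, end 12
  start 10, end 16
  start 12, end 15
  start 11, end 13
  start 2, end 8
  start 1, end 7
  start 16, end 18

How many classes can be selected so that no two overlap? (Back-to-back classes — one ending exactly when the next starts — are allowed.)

4

Greedy by earliest finish: after sorting by end time, pick each interval compatible with the last pick.
By end time: (3,4), (1,7), (2,8), (6,10), (9,12), (11,13), (12,15), (10,16), (16,18).
Pick (3,4); next start ≥ 4 → (6,10); next start ≥ 10 → (11,13); next start ≥ 13 → (16,18).
Selected 4 classes.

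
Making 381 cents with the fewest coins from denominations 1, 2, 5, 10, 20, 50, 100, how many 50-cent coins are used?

1

381 − 3×100→81 − 1×50→31 − 1×20→11 − 1×10→1 − 1×1→0
Count of 50: 1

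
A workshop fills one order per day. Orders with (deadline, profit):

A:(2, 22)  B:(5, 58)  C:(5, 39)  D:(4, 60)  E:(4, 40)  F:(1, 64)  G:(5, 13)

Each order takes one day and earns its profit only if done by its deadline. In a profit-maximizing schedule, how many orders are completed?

5

Sort by profit descending; place each in the latest free slot ≤ its deadline.
By profit: F(d1,64), D(d4,60), B(d5,58), E(d4,40), C(d5,39), A(d2,22), G(d5,13)
F→slot 1; D→slot 4; B→slot 5; E→slot 3; C→slot 2; A skipped; G skipped.
5 of 7 scheduled.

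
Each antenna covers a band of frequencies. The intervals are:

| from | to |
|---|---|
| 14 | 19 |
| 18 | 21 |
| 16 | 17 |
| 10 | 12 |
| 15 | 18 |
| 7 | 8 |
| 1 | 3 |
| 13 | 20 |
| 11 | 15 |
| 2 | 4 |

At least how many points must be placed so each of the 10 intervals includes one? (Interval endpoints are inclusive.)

Sorted: [1,3] [2,4] [7,8] [10,12] [11,15] [16,17] [15,18] [14,19] [13,20] [18,21]
{[1,3],[2,4]} hit by 3; {[7,8]} hit by 8; {[10,12],[11,15]} hit by 12; {[16,17],[15,18],[14,19],[13,20]} hit by 17; {[18,21]} hit by 21.
Points: 3, 8, 12, 17, 21 (5 total).

5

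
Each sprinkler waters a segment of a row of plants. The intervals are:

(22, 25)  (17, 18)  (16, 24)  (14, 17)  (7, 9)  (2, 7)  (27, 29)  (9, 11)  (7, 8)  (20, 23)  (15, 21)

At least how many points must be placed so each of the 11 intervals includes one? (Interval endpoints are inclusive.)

By right end: [2,7]  [7,8]  [7,9]  [9,11]  [14,17]  [17,18]  [15,21]  [20,23]  [16,24]  [22,25]  [27,29]
[2,7] uncovered → point at 7; [9,11] uncovered → point at 11; [14,17] uncovered → point at 17; [20,23] uncovered → point at 23; [27,29] uncovered → point at 29.
Points: 7, 11, 17, 23, 29 (5 total).

5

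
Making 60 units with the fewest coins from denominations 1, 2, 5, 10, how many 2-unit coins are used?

0

Use the largest denomination that fits, subtract, and repeat.
60 = 6×10
Count of 2: 0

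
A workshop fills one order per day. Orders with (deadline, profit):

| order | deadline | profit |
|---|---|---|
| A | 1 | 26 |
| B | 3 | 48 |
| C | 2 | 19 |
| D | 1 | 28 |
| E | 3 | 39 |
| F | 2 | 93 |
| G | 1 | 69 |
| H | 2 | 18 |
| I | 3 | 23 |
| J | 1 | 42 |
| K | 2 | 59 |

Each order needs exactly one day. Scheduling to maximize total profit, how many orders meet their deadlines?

By profit: F(d2,93), G(d1,69), K(d2,59), B(d3,48), J(d1,42), E(d3,39), D(d1,28), A(d1,26), I(d3,23), C(d2,19), H(d2,18)
F→slot 2; G→slot 1; K skipped; B→slot 3; J skipped; E skipped; D skipped; A skipped; I skipped; C skipped; H skipped.
3 of 11 scheduled.

3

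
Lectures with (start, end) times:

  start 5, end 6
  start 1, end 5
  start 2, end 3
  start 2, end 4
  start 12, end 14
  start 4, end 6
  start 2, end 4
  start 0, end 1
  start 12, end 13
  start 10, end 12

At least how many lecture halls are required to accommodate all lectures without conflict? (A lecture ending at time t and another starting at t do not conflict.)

Count concurrent intervals with a sweep; the peak is the room count.
starts: [0, 1, 2, 2, 2, 4, 5, 10, 12, 12]
ends:   [1, 3, 4, 4, 5, 6, 6, 12, 13, 14]
s0→1 e1→0 s1→1 s2→2 s2→3 s2→4  — peak 4.

4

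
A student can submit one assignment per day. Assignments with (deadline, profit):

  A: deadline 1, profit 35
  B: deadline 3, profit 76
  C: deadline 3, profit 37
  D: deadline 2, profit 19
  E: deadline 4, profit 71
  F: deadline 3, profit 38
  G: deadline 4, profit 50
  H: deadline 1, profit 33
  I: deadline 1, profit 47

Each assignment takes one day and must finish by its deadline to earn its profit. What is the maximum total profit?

Sort by profit descending; place each in the latest free slot ≤ its deadline.
By profit: B(d3,76), E(d4,71), G(d4,50), I(d1,47), F(d3,38), C(d3,37), A(d1,35), H(d1,33), D(d2,19)
B→slot 3; E→slot 4; G→slot 2; I→slot 1; F skipped; C skipped; A skipped; H skipped; D skipped.
Profit = 47 + 50 + 76 + 71 = 244

244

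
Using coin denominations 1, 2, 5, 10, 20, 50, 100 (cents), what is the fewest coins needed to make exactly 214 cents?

5

Use the largest denomination that fits, subtract, and repeat.
214 = 2×100 + 1×10 + 2×2
Total coins = 2 + 1 + 2 = 5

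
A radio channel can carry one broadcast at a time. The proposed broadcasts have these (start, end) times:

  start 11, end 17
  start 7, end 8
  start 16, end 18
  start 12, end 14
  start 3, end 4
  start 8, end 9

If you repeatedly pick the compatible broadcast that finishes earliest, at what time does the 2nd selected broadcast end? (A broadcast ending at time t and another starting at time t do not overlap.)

8

Sorted by end: (3,4)  (7,8)  (8,9)  (12,14)  (11,17)  (16,18)
take (3,4); take (7,8); take (8,9); take (12,14); take (16,18).
Selected: (3,4) (7,8) (8,9) (12,14) (16,18)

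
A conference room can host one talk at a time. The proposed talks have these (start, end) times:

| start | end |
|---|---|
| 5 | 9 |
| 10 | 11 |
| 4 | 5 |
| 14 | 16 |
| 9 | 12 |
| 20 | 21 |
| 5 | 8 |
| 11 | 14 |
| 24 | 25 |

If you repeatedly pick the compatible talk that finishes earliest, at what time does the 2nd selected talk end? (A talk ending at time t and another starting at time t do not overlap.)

8

Order by finish time; keep every interval that doesn't clash with the previous kept one.
Sorted by end: (4,5)  (5,8)  (5,9)  (10,11)  (9,12)  (11,14)  (14,16)  (20,21)  (24,25)
take (4,5); take (5,8); take (10,11); take (11,14); take (14,16); take (20,21); take (24,25).
Selected: (4,5) (5,8) (10,11) (11,14) (14,16) (20,21) (24,25)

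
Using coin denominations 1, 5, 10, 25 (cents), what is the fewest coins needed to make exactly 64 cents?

Greedy: take as many of the largest coin as possible, then repeat with the remainder.
64 − 2×25→14 − 1×10→4 − 4×1→0
Total coins = 2 + 1 + 4 = 7

7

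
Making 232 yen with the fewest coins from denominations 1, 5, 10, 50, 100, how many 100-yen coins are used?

2

232 − 2×100→32 − 3×10→2 − 2×1→0
Count of 100: 2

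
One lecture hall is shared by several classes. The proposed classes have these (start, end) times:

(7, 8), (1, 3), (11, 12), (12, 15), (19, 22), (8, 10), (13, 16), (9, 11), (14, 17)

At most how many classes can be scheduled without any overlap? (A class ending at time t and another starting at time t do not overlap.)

6

Sort by end time and greedily take each interval whose start is ≥ the last chosen end.
Sorted by end: (1,3)  (7,8)  (8,10)  (9,11)  (11,12)  (12,15)  (13,16)  (14,17)  (19,22)
take (1,3); take (7,8); take (8,10); take (11,12); take (12,15); take (19,22).
Selected 6 classes.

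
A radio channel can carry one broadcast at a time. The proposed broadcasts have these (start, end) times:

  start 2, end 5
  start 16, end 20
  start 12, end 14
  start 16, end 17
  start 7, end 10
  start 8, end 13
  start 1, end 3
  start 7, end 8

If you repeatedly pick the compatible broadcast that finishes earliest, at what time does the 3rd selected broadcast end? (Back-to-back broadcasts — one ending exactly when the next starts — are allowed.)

Sort by end time and greedily take each interval whose start is ≥ the last chosen end.
By end time: (1,3), (2,5), (7,8), (7,10), (8,13), (12,14), (16,17), (16,20).
Pick (1,3); next start ≥ 3 → (7,8); next start ≥ 8 → (8,13); next start ≥ 13 → (16,17).
Selected: (1,3) (7,8) (8,13) (16,17)

13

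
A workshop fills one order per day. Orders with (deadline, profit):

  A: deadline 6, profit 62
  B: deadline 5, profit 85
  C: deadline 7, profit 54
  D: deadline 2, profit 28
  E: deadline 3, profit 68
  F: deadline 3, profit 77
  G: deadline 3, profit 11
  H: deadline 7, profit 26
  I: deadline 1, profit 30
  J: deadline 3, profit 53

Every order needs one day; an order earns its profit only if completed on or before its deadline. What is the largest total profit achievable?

Sort by profit descending; place each in the latest free slot ≤ its deadline.
Profit order: B=85 F=77 E=68 A=62 C=54 J=53 I=30 D=28 H=26 G=11
Assign: B→slot 5, F→slot 3, E→slot 2, A→slot 6, C→slot 7, J→slot 1, I skipped, D skipped, H→slot 4, G skipped.
Slots: [1:J] [2:E] [3:F] [4:H] [5:B] [6:A] [7:C]
Profit = 53 + 68 + 77 + 26 + 85 + 62 + 54 = 425

425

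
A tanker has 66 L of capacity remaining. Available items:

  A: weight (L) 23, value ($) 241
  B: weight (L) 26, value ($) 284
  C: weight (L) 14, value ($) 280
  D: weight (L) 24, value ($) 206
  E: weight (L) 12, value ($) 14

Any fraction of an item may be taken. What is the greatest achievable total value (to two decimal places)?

830.75

Greedy by value/weight ratio, highest first.
Order: C (280/14=20.00) > B (284/26=10.92) > A (241/23=10.48) > D (206/24=8.58) > E (14/12=1.17)
Fill: take C (14 @ 280) → take B (26 @ 284) → take A (23 @ 241) → take 3/24 of D → 25.75; 66/66 used.
Total value = 830.75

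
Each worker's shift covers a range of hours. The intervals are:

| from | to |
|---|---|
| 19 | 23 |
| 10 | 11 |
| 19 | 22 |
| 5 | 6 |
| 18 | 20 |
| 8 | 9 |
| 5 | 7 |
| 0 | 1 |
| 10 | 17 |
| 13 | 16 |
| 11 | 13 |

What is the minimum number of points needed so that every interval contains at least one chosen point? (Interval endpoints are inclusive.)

Sort by right endpoint; whenever an interval is uncovered, place a point at its right end.
By right end: [0,1]  [5,6]  [5,7]  [8,9]  [10,11]  [11,13]  [13,16]  [10,17]  [18,20]  [19,22]  [19,23]
[0,1] uncovered → point at 1; [5,6] uncovered → point at 6; [8,9] uncovered → point at 9; [10,11] uncovered → point at 11; [13,16] uncovered → point at 16; [18,20] uncovered → point at 20.
Points: 1, 6, 9, 11, 16, 20 (6 total).

6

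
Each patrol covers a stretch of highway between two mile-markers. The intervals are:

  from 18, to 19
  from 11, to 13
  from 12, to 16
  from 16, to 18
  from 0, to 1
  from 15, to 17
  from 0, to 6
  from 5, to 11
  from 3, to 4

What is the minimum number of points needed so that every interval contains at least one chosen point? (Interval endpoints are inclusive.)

5

Process intervals by earliest right end; each time one isn't hit yet, stab at its right endpoint.
Sorted: [0,1] [3,4] [0,6] [5,11] [11,13] [12,16] [15,17] [16,18] [18,19]
{[0,1]} hit by 1; {[3,4],[0,6]} hit by 4; {[5,11],[11,13]} hit by 11; {[12,16],[15,17],[16,18]} hit by 16; {[18,19]} hit by 19.
Points: 1, 4, 11, 16, 19 (5 total).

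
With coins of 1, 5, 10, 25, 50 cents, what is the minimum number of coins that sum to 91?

5

91 − 1×50→41 − 1×25→16 − 1×10→6 − 1×5→1 − 1×1→0
Total coins = 1 + 1 + 1 + 1 + 1 = 5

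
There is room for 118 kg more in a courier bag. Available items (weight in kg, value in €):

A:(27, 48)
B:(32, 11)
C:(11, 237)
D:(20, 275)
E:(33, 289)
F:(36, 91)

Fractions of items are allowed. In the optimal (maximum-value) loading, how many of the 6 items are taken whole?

Greedy by value/weight ratio, highest first.
Ratios (sorted): C 21.55, D 13.75, E 8.76, F 2.53, A 1.78, B 0.34
take C (11 @ 237); take D (20 @ 275); take E (33 @ 289); take F (36 @ 91); take 18/27 of A → 32.00. Capacity used 118/118.
4 item(s) taken whole; one partial (take 18/27 of A).

4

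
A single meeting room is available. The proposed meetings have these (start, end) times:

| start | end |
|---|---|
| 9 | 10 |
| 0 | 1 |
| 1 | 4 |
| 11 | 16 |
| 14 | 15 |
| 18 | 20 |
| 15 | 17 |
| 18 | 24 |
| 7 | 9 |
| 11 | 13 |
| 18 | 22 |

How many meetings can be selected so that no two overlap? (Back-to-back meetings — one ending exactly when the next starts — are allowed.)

8

Sorted by end: (0,1)  (1,4)  (7,9)  (9,10)  (11,13)  (14,15)  (11,16)  (15,17)  (18,20)  (18,22)  (18,24)
take (0,1); take (1,4); take (7,9); take (9,10); take (11,13); take (14,15); take (15,17); take (18,20); skip (18,24).
Selected 8 meetings.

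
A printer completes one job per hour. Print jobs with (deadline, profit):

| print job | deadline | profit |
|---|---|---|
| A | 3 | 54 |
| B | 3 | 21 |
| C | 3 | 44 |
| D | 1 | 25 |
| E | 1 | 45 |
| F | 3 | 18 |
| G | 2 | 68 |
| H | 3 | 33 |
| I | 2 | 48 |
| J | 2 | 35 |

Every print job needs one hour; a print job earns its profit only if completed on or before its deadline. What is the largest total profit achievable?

Take jobs in profit order; each goes to the latest open slot no later than its deadline.
Profit order: G=68 A=54 I=48 E=45 C=44 J=35 H=33 D=25 B=21 F=18
Assign: G→slot 2, A→slot 3, I→slot 1, E skipped, C skipped, J skipped, H skipped, D skipped, B skipped, F skipped.
Slots: [1:I] [2:G] [3:A]
Profit = 48 + 68 + 54 = 170

170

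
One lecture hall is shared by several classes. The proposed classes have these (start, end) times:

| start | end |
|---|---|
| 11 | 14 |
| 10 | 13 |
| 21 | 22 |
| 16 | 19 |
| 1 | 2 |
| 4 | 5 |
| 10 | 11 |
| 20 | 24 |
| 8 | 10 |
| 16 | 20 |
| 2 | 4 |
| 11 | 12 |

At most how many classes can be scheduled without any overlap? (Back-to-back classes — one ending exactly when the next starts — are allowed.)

8

Order by finish time; keep every interval that doesn't clash with the previous kept one.
Sorted by end: (1,2)  (2,4)  (4,5)  (8,10)  (10,11)  (11,12)  (10,13)  (11,14)  (16,19)  (16,20)  (21,22)  (20,24)
take (1,2); take (2,4); take (4,5); take (8,10); take (10,11); take (11,12); skip (10,13); skip (11,14); take (16,19); skip (16,20); take (21,22).
Selected 8 classes.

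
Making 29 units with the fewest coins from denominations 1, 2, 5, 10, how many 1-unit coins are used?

0

Greedy: take as many of the largest coin as possible, then repeat with the remainder.
29 − 2×10→9 − 1×5→4 − 2×2→0
Count of 1: 0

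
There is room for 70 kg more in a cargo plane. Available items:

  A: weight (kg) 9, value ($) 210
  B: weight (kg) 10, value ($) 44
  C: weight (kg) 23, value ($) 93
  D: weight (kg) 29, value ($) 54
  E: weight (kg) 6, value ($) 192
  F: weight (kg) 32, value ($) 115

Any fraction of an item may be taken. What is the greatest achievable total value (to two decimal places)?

Ratios (sorted): E 32.00, A 23.33, B 4.40, C 4.04, F 3.59, D 1.86
take E (6 @ 192); take A (9 @ 210); take B (10 @ 44); take C (23 @ 93); take 22/32 of F → 79.06. Capacity used 70/70.
Total value = 618.06

618.06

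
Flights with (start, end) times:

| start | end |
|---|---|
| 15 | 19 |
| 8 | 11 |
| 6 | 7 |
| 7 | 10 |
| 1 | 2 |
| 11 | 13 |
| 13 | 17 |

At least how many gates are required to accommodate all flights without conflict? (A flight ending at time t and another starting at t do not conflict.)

The answer is the maximum number of intervals overlapping at any instant.
starts: [1, 6, 7, 8, 11, 13, 15]
ends:   [2, 7, 10, 11, 13, 17, 19]
s1→1 e2→0 s6→1 e7→0 s7→1 s8→2  — peak 2.

2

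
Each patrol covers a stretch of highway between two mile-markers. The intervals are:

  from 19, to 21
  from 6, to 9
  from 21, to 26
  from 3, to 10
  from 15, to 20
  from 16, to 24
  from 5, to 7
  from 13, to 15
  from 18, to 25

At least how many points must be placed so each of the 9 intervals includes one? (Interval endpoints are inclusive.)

3

Sorted: [5,7] [6,9] [3,10] [13,15] [15,20] [19,21] [16,24] [18,25] [21,26]
{[5,7],[6,9],[3,10]} hit by 7; {[13,15],[15,20]} hit by 15; {[19,21],[16,24],[18,25],[21,26]} hit by 21.
Points: 7, 15, 21 (3 total).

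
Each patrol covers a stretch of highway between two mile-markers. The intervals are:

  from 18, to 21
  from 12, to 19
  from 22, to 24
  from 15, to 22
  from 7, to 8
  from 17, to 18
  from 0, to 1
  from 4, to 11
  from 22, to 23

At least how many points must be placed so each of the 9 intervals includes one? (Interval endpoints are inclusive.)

Sort by right endpoint; whenever an interval is uncovered, place a point at its right end.
Sorted: [0,1] [7,8] [4,11] [17,18] [12,19] [18,21] [15,22] [22,23] [22,24]
{[0,1]} hit by 1; {[7,8],[4,11]} hit by 8; {[17,18],[12,19],[18,21],[15,22]} hit by 18; {[22,23],[22,24]} hit by 23.
Points: 1, 8, 18, 23 (4 total).

4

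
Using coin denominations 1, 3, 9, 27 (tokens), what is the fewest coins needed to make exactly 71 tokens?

7

71 − 2×27→17 − 1×9→8 − 2×3→2 − 2×1→0
Total coins = 2 + 1 + 2 + 2 = 7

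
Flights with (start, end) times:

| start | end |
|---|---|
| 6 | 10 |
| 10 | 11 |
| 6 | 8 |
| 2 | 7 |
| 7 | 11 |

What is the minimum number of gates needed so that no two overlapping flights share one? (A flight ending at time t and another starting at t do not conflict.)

3

starts: [2, 6, 6, 7, 10]
ends:   [7, 8, 10, 11, 11]
s2→1 s6→2 s6→3  — peak 3.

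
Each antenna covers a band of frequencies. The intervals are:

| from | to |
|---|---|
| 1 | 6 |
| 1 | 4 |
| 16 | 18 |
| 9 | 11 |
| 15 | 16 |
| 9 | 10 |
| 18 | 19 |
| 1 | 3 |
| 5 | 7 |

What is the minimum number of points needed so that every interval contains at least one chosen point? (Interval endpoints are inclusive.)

Sort by right endpoint; whenever an interval is uncovered, place a point at its right end.
By right end: [1,3]  [1,4]  [1,6]  [5,7]  [9,10]  [9,11]  [15,16]  [16,18]  [18,19]
[1,3] uncovered → point at 3; [5,7] uncovered → point at 7; [9,10] uncovered → point at 10; [15,16] uncovered → point at 16; [18,19] uncovered → point at 19.
Points: 3, 7, 10, 16, 19 (5 total).

5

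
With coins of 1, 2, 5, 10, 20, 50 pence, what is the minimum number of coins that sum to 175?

Greedy: take as many of the largest coin as possible, then repeat with the remainder.
175 = 3×50 + 1×20 + 1×5
Total coins = 3 + 1 + 1 = 5

5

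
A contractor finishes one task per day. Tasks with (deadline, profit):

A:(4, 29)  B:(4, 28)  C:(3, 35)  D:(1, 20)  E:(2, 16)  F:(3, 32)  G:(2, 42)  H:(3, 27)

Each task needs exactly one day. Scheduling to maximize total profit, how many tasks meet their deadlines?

4

Take jobs in profit order; each goes to the latest open slot no later than its deadline.
Profit order: G=42 C=35 F=32 A=29 B=28 H=27 D=20 E=16
Assign: G→slot 2, C→slot 3, F→slot 1, A→slot 4, B skipped, H skipped, D skipped, E skipped.
Slots: [1:F] [2:G] [3:C] [4:A]
4 of 8 scheduled.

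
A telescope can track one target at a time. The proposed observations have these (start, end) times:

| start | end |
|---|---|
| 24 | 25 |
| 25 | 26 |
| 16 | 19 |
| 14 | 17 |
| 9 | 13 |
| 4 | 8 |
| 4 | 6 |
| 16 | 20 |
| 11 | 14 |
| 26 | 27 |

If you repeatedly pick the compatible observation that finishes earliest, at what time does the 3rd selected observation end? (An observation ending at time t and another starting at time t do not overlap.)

17

Order by finish time; keep every interval that doesn't clash with the previous kept one.
By end time: (4,6), (4,8), (9,13), (11,14), (14,17), (16,19), (16,20), (24,25), (25,26), (26,27).
Pick (4,6); next start ≥ 6 → (9,13); next start ≥ 13 → (14,17); next start ≥ 17 → (24,25); next start ≥ 25 → (25,26); next start ≥ 26 → (26,27).
Selected: (4,6) (9,13) (14,17) (24,25) (25,26) (26,27)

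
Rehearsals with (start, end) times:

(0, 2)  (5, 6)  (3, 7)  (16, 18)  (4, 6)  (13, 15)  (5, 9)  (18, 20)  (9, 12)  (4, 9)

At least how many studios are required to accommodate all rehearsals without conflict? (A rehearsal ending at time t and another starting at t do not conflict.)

Count concurrent intervals with a sweep; the peak is the room count.
Events (time:±→running): 0:+→1 2:-→0 3:+→1 4:+→2 4:+→3 5:+→4 5:+→5 … peak 5.

5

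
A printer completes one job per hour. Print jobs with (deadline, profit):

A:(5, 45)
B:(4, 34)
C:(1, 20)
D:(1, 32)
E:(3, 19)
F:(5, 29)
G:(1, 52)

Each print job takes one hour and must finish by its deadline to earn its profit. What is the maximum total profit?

179

By profit: G(d1,52), A(d5,45), B(d4,34), D(d1,32), F(d5,29), C(d1,20), E(d3,19)
G→slot 1; A→slot 5; B→slot 4; D skipped; F→slot 3; C skipped; E→slot 2.
Profit = 52 + 19 + 29 + 34 + 45 = 179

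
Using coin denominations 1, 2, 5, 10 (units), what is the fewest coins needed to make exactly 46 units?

Use the largest denomination that fits, subtract, and repeat.
46 − 4×10→6 − 1×5→1 − 1×1→0
Total coins = 4 + 1 + 1 = 6

6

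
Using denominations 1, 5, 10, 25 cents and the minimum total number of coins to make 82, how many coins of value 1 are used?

2

Greedy: take as many of the largest coin as possible, then repeat with the remainder.
82 = 3×25 + 1×5 + 2×1
Count of 1: 2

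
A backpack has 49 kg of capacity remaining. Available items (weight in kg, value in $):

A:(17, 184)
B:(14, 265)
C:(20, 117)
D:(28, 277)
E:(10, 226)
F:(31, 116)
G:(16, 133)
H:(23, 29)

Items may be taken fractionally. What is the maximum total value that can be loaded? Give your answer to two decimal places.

Order: E (226/10=22.60) > B (265/14=18.93) > A (184/17=10.82) > D (277/28=9.89) > G (133/16=8.31) > C (117/20=5.85) > F (116/31=3.74) > H (29/23=1.26)
Fill: take E (10 @ 226) → take B (14 @ 265) → take A (17 @ 184) → take 8/28 of D → 79.14; 49/49 used.
Total value = 754.14

754.14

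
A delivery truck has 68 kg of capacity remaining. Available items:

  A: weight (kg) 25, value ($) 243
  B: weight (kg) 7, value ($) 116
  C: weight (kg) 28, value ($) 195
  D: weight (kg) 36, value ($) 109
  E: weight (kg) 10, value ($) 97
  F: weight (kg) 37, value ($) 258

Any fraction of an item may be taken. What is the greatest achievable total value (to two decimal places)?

637.30

Greedy by value/weight ratio, highest first.
Ratios (sorted): B 16.57, A 9.72, E 9.70, F 6.97, C 6.96, D 3.03
take B (7 @ 116); take A (25 @ 243); take E (10 @ 97); take 26/37 of F → 181.30. Capacity used 68/68.
Total value = 637.30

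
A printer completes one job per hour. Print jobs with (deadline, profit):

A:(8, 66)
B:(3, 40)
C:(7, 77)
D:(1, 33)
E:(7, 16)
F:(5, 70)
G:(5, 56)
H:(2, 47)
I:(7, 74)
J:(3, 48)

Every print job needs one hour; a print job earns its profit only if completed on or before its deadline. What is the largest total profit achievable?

478

By profit: C(d7,77), I(d7,74), F(d5,70), A(d8,66), G(d5,56), J(d3,48), H(d2,47), B(d3,40), D(d1,33), E(d7,16)
C→slot 7; I→slot 6; F→slot 5; A→slot 8; G→slot 4; J→slot 3; H→slot 2; B→slot 1; D skipped; E skipped.
Profit = 40 + 47 + 48 + 56 + 70 + 74 + 77 + 66 = 478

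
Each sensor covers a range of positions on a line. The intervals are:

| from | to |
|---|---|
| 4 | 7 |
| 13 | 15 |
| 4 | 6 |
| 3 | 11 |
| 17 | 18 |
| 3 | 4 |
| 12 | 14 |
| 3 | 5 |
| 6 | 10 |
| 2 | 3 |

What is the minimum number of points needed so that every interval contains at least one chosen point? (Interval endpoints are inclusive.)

Process intervals by earliest right end; each time one isn't hit yet, stab at its right endpoint.
By right end: [2,3]  [3,4]  [3,5]  [4,6]  [4,7]  [6,10]  [3,11]  [12,14]  [13,15]  [17,18]
[2,3] uncovered → point at 3; [4,6] uncovered → point at 6; [12,14] uncovered → point at 14; [17,18] uncovered → point at 18.
Points: 3, 6, 14, 18 (4 total).

4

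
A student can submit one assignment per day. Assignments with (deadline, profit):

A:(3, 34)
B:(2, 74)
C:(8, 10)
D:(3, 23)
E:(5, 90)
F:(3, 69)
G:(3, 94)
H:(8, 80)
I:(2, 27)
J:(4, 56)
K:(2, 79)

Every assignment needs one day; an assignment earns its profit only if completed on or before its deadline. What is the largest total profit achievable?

Take jobs in profit order; each goes to the latest open slot no later than its deadline.
By profit: G(d3,94), E(d5,90), H(d8,80), K(d2,79), B(d2,74), F(d3,69), J(d4,56), A(d3,34), I(d2,27), D(d3,23), C(d8,10)
G→slot 3; E→slot 5; H→slot 8; K→slot 2; B→slot 1; F skipped; J→slot 4; A skipped; I skipped; D skipped; C→slot 7.
Profit = 74 + 79 + 94 + 56 + 90 + 10 + 80 = 483

483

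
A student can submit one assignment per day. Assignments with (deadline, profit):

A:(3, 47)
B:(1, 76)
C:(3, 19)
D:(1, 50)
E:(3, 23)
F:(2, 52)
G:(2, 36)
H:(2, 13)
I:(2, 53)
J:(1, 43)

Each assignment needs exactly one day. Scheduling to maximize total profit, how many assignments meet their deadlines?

Sort by profit descending; place each in the latest free slot ≤ its deadline.
Profit order: B=76 I=53 F=52 D=50 A=47 J=43 G=36 E=23 C=19 H=13
Assign: B→slot 1, I→slot 2, F skipped, D skipped, A→slot 3, J skipped, G skipped, E skipped, C skipped, H skipped.
Slots: [1:B] [2:I] [3:A]
3 of 10 scheduled.

3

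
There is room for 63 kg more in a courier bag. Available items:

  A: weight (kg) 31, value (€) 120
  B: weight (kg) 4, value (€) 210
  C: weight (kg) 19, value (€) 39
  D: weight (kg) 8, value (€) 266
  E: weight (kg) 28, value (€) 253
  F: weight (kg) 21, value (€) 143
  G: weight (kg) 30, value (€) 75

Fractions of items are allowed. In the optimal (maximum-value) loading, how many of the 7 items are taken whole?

Ratios (sorted): B 52.50, D 33.25, E 9.04, F 6.81, A 3.87, G 2.50, C 2.05
take B (4 @ 210); take D (8 @ 266); take E (28 @ 253); take F (21 @ 143); take 2/31 of A → 7.74. Capacity used 63/63.
4 item(s) taken whole; one partial (take 2/31 of A).

4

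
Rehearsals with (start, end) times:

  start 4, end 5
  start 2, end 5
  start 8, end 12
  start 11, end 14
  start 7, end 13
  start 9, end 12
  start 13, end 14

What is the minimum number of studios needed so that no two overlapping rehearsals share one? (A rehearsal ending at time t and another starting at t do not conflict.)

starts: [2, 4, 7, 8, 9, 11, 13]
ends:   [5, 5, 12, 12, 13, 14, 14]
s2→1 s4→2 e5→1 e5→0 s7→1 s8→2 s9→3 s11→4  — peak 4.

4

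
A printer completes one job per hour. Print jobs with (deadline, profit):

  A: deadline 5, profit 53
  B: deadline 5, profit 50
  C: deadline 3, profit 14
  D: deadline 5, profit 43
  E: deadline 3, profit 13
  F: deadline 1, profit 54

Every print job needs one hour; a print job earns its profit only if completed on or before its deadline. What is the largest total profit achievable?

214

By profit: F(d1,54), A(d5,53), B(d5,50), D(d5,43), C(d3,14), E(d3,13)
F→slot 1; A→slot 5; B→slot 4; D→slot 3; C→slot 2; E skipped.
Profit = 54 + 14 + 43 + 50 + 53 = 214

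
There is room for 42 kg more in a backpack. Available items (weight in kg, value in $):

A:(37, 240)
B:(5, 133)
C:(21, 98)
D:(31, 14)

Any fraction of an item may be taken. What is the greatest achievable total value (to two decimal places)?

Greedy by value/weight ratio, highest first.
Order: B (133/5=26.60) > A (240/37=6.49) > C (98/21=4.67) > D (14/31=0.45)
Fill: take B (5 @ 133) → take A (37 @ 240); 42/42 used.
Total value = 373.00

373.00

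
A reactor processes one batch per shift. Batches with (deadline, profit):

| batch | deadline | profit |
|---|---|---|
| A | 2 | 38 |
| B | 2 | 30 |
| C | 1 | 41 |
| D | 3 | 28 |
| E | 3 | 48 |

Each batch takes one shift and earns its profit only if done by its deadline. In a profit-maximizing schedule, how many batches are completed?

3

Take jobs in profit order; each goes to the latest open slot no later than its deadline.
By profit: E(d3,48), C(d1,41), A(d2,38), B(d2,30), D(d3,28)
E→slot 3; C→slot 1; A→slot 2; B skipped; D skipped.
3 of 5 scheduled.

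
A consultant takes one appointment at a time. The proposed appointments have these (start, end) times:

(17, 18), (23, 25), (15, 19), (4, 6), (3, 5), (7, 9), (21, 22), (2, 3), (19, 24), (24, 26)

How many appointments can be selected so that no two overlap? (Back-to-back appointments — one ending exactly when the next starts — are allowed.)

Sorted by end: (2,3)  (3,5)  (4,6)  (7,9)  (17,18)  (15,19)  (21,22)  (19,24)  (23,25)  (24,26)
take (2,3); take (3,5); take (7,9); take (17,18); take (21,22); take (23,25); skip (24,26).
Selected 6 appointments.

6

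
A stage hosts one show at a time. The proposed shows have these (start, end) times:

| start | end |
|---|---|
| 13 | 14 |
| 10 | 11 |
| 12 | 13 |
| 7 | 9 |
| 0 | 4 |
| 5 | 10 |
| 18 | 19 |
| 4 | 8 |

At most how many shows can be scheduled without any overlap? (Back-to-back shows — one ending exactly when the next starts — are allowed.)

Greedy by earliest finish: after sorting by end time, pick each interval compatible with the last pick.
By end time: (0,4), (4,8), (7,9), (5,10), (10,11), (12,13), (13,14), (18,19).
Pick (0,4); next start ≥ 4 → (4,8); next start ≥ 8 → (10,11); next start ≥ 11 → (12,13); next start ≥ 13 → (13,14); next start ≥ 14 → (18,19).
Selected 6 shows.

6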